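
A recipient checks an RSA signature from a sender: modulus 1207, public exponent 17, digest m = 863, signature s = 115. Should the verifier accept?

accept

Squares mod 1207: s^1≡115, s^2≡1155, s^4≡290, s^8≡817, s^16≡18
17 = 16 + 1, so s^17 ≡ 18·115 ≡ 863 (mod 1207)
863 = m, so the signature checks out.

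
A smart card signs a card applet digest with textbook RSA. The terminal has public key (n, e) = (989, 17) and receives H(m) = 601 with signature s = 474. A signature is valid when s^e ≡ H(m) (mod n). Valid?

no

s^2 ≡ 474^2 = 224676 ≡ 173
s^4 ≡ 173^2 = 29929 ≡ 259
s^8 ≡ 259^2 = 67081 ≡ 818
s^16 ≡ 818^2 = 669124 ≡ 560
17 = 16 + 1, so s^17 ≡ 560·474 ≡ 388 (mod 989)
The recovered value 388 does not match the digest 601.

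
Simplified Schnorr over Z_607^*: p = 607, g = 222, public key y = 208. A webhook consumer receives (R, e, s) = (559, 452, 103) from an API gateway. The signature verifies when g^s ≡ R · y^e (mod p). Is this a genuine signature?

g^s mod p:
Squares mod 607: 222^1≡222, 222^2≡117, 222^4≡335, 222^8≡537, 222^16≡44, 222^32≡115, 222^64≡478
103 = 64 + 32 + 4 + 2 + 1, so 222^103 ≡ 478·115·335·117·222 ≡ 117 (mod 607)
R · y^e mod p:
Squares mod 607: 208^1≡208, 208^2≡167, 208^4≡574, 208^8≡482, 208^16≡450, 208^32≡369, 208^64≡193, 208^128≡222, 208^256≡117
452 = 256 + 128 + 64 + 4, so 208^452 ≡ 117·222·193·574 ≡ 339 (mod 607)
559·339 = 189501 ≡ 117 (mod 607)
117 ≡ 117 (mod 607); signature holds.

genuine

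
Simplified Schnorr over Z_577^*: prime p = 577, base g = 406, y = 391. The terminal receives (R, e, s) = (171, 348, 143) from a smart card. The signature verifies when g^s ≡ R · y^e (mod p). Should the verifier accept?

g^s mod p:
406^2 = 164836 ≡ 391
406^4 ≡ 391^2 = 152881 ≡ 553
406^8 ≡ 553^2 = 305809 ≡ 576
406^16 ≡ 576^2 = 331776 ≡ 1
406^32 ≡ 1^2 = 1
406^64 ≡ 1^2 = 1
406^128 ≡ 1^2 = 1
143 = 128 + 8 + 4 + 2 + 1, so 406^143 ≡ 1·576·553·391·406 ≡ 550 (mod 577)
R · y^e mod p:
391^2 = 152881 ≡ 553
391^4 ≡ 553^2 = 305809 ≡ 576
391^8 ≡ 576^2 = 331776 ≡ 1
391^16 ≡ 1^2 = 1
391^32 ≡ 1^2 = 1
391^64 ≡ 1^2 = 1
391^128 ≡ 1^2 = 1
391^256 ≡ 1^2 = 1
348 = 256 + 64 + 16 + 8 + 4, so 391^348 ≡ 1·1·1·1·576 ≡ 576 (mod 577)
171·576 = 98496 ≡ 406 (mod 577)
550 ≠ 406; the check fails.

reject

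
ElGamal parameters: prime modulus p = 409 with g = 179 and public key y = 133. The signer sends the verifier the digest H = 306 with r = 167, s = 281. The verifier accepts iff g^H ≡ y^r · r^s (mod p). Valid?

yes

Left side g^H mod p:
179^306 mod 409 = 1
Right side y^r · r^s mod p:
133^167 mod 409 = 17
167^281 mod 409 = 385
17·385 = 6545 ≡ 1 (mod 409)
1 ≡ 1 (mod 409), so the signature is genuine.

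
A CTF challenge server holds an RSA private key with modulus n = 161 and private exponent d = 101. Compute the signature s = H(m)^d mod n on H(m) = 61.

143

(H(m))^2 ≡ 61^2 = 3721 ≡ 18
(H(m))^4 ≡ 18^2 = 324 ≡ 2
(H(m))^8 ≡ 2^2 = 4
(H(m))^16 ≡ 4^2 = 16
(H(m))^32 ≡ 16^2 = 256 ≡ 95
(H(m))^64 ≡ 95^2 = 9025 ≡ 9
101 = 64 + 32 + 4 + 1, so (H(m))^101 ≡ 9·95·2·61 ≡ 143 (mod 161)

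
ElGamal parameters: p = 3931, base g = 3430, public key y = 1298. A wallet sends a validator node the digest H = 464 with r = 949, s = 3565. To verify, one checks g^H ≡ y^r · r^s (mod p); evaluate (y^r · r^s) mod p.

1223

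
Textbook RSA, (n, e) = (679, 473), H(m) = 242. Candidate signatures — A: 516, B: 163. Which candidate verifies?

Candidate A: 516^2 = 266256 ≡ 88; 516^4 ≡ 88^2 = 7744 ≡ 275; 516^8 ≡ 275^2 = 75625 ≡ 256; 516^16 ≡ 256^2 = 65536 ≡ 352; 516^32 ≡ 352^2 = 123904 ≡ 326; 516^64 ≡ 326^2 = 106276 ≡ 352; 516^128 ≡ 352^2 = 123904 ≡ 326; 516^256 ≡ 326^2 = 106276 ≡ 352; 473 = 256 + 128 + 64 + 16 + 8 + 1, so 516^473 ≡ 352·326·352·352·256·516 ≡ 437 (mod 679)
Candidate B: 163^2 = 26569 ≡ 88; 163^4 ≡ 88^2 = 7744 ≡ 275; 163^8 ≡ 275^2 = 75625 ≡ 256; 163^16 ≡ 256^2 = 65536 ≡ 352; 163^32 ≡ 352^2 = 123904 ≡ 326; 163^64 ≡ 326^2 = 106276 ≡ 352; 163^128 ≡ 352^2 = 123904 ≡ 326; 163^256 ≡ 326^2 = 106276 ≡ 352; 473 = 256 + 128 + 64 + 16 + 8 + 1, so 163^473 ≡ 352·326·352·352·256·163 ≡ 242 (mod 679)
  → matches H(m) = 242

B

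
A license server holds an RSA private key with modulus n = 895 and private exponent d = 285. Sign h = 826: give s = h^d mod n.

221

h^2 ≡ 826^2 = 682276 ≡ 286
h^4 ≡ 286^2 = 81796 ≡ 351
h^8 ≡ 351^2 = 123201 ≡ 586
h^16 ≡ 586^2 = 343396 ≡ 611
h^32 ≡ 611^2 = 373321 ≡ 106
h^64 ≡ 106^2 = 11236 ≡ 496
h^128 ≡ 496^2 = 246016 ≡ 786
h^256 ≡ 786^2 = 617796 ≡ 246
285 = 256 + 16 + 8 + 4 + 1, so h^285 ≡ 246·611·586·351·826 ≡ 221 (mod 895)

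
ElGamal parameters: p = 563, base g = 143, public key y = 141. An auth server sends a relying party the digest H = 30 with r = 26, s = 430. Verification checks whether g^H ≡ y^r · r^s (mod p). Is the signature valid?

Left side g^H mod p:
Squares mod 563: 143^1≡143, 143^2≡181, 143^4≡107, 143^8≡189, 143^16≡252
30 = 16 + 8 + 4 + 2, so 143^30 ≡ 252·189·107·181 ≡ 158 (mod 563)
Right side y^r · r^s mod p:
Squares mod 563: 141^1≡141, 141^2≡176, 141^4≡11, 141^8≡121, 141^16≡3
26 = 16 + 8 + 2, so 141^26 ≡ 3·121·176 ≡ 269 (mod 563)
Squares mod 563: 26^1≡26, 26^2≡113, 26^4≡383, 26^8≡309, 26^16≡334, 26^32≡82, 26^64≡531, 26^128≡461, 26^256≡270
430 = 256 + 128 + 32 + 8 + 4 + 2, so 26^430 ≡ 270·461·82·309·383·113 ≡ 545 (mod 563)
269·545 = 146605 ≡ 225 (mod 563)
158 ≠ 225, so verification fails.

invalid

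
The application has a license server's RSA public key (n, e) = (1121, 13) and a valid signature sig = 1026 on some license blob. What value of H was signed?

646

sig^2 ≡ 1026^2 = 1052676 ≡ 57
sig^4 ≡ 57^2 = 3249 ≡ 1007
sig^8 ≡ 1007^2 = 1014049 ≡ 665
13 = 8 + 4 + 1, so sig^13 ≡ 665·1007·1026 ≡ 646 (mod 1121)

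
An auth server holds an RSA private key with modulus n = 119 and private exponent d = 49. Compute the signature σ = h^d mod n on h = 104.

104

h^2 ≡ 104^2 = 10816 ≡ 106
h^4 ≡ 106^2 = 11236 ≡ 50
h^8 ≡ 50^2 = 2500 ≡ 1
h^16 ≡ 1^2 = 1
h^32 ≡ 1^2 = 1
49 = 32 + 16 + 1, so h^49 ≡ 1·1·104 ≡ 104 (mod 119)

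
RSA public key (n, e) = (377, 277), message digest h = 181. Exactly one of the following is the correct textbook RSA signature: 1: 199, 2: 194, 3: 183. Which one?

Candidate 1: Squares mod 377: 199^1≡199, 199^2≡16, 199^4≡256, 199^8≡315, 199^16≡74, 199^32≡198, 199^64≡373, 199^128≡16, 199^256≡256; 277 = 256 + 16 + 4 + 1, so 199^277 ≡ 256·74·256·199 ≡ 82 (mod 377)
Candidate 2: Squares mod 377: 194^1≡194, 194^2≡313, 194^4≡326, 194^8≡339, 194^16≡313, 194^32≡326, 194^64≡339, 194^128≡313, 194^256≡326; 277 = 256 + 16 + 4 + 1, so 194^277 ≡ 326·313·326·194 ≡ 181 (mod 377)
  → matches h = 181
Candidate 3: Squares mod 377: 183^1≡183, 183^2≡313, 183^4≡326, 183^8≡339, 183^16≡313, 183^32≡326, 183^64≡339, 183^128≡313, 183^256≡326; 277 = 256 + 16 + 4 + 1, so 183^277 ≡ 326·313·326·183 ≡ 196 (mod 377)

2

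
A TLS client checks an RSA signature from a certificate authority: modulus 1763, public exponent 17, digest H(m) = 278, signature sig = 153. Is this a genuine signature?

sig^17 mod 1763 = 1530
1530 ≠ 278, so verification fails.

forged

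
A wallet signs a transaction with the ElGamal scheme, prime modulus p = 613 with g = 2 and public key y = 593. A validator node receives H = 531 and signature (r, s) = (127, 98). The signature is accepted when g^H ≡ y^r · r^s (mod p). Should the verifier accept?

Left side g^H mod p:
2^2 = 4
2^4 ≡ 4^2 = 16
2^8 ≡ 16^2 = 256
2^16 ≡ 256^2 = 65536 ≡ 558
2^32 ≡ 558^2 = 311364 ≡ 573
2^64 ≡ 573^2 = 328329 ≡ 374
2^128 ≡ 374^2 = 139876 ≡ 112
2^256 ≡ 112^2 = 12544 ≡ 284
2^512 ≡ 284^2 = 80656 ≡ 353
531 = 512 + 16 + 2 + 1, so 2^531 ≡ 353·558·4·2 ≡ 382 (mod 613)
Right side y^r · r^s mod p:
593^2 = 351649 ≡ 400
593^4 ≡ 400^2 = 160000 ≡ 7
593^8 ≡ 7^2 = 49
593^16 ≡ 49^2 = 2401 ≡ 562
593^32 ≡ 562^2 = 315844 ≡ 149
593^64 ≡ 149^2 = 22201 ≡ 133
127 = 64 + 32 + 16 + 8 + 4 + 2 + 1, so 593^127 ≡ 133·149·562·49·7·400·593 ≡ 127 (mod 613)
127^2 = 16129 ≡ 191
127^4 ≡ 191^2 = 36481 ≡ 314
127^8 ≡ 314^2 = 98596 ≡ 516
127^16 ≡ 516^2 = 266256 ≡ 214
127^32 ≡ 214^2 = 45796 ≡ 434
127^64 ≡ 434^2 = 188356 ≡ 165
98 = 64 + 32 + 2, so 127^98 ≡ 165·434·191 ≡ 254 (mod 613)
127·254 = 32258 ≡ 382 (mod 613)
382 ≡ 382 (mod 613), so the signature is genuine.

accept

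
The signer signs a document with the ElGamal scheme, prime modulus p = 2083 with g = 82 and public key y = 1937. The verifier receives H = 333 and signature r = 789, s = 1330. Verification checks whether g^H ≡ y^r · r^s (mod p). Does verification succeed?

Left side g^H mod p:
82^333 mod 2083 = 105
Right side y^r · r^s mod p:
1937^789 mod 2083 = 443
789^1330 mod 2083 = 353
443·353 = 156379 ≡ 154 (mod 2083)
105 ≠ 154, so verification fails.

fails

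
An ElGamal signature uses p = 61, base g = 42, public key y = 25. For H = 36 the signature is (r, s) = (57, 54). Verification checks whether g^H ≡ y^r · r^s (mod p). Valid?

yes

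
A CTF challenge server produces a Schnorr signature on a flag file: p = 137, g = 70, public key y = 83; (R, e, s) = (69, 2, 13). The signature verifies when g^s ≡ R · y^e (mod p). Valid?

no

g^s mod p:
70^13 mod 137 = 47
R · y^e mod p:
83^2 mod 137 = 39
69·39 = 2691 ≡ 88 (mod 137)
47 ≠ 88; the check fails.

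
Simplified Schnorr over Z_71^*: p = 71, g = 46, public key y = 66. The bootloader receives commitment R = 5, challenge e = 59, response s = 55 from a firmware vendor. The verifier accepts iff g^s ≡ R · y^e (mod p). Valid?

g^s mod p:
46^2 = 2116 ≡ 57
46^4 ≡ 57^2 = 3249 ≡ 54
46^8 ≡ 54^2 = 2916 ≡ 5
46^16 ≡ 5^2 = 25
46^32 ≡ 25^2 = 625 ≡ 57
55 = 32 + 16 + 4 + 2 + 1, so 46^55 ≡ 57·25·54·57·46 ≡ 70 (mod 71)
R · y^e mod p:
66^2 = 4356 ≡ 25
66^4 ≡ 25^2 = 625 ≡ 57
66^8 ≡ 57^2 = 3249 ≡ 54
66^16 ≡ 54^2 = 2916 ≡ 5
66^32 ≡ 5^2 = 25
59 = 32 + 16 + 8 + 2 + 1, so 66^59 ≡ 25·5·54·25·66 ≡ 14 (mod 71)
5·14 = 70 ≡ 70 (mod 71)
70 ≡ 70 (mod 71); signature holds.

yes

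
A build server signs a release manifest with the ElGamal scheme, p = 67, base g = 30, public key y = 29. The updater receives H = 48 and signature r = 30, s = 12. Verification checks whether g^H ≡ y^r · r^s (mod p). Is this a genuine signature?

genuine

Left side g^H mod p:
30^2 = 900 ≡ 29
30^4 ≡ 29^2 = 841 ≡ 37
30^8 ≡ 37^2 = 1369 ≡ 29
30^16 ≡ 29^2 = 841 ≡ 37
30^32 ≡ 37^2 = 1369 ≡ 29
48 = 32 + 16, so 30^48 ≡ 29·37 ≡ 1 (mod 67)
Right side y^r · r^s mod p:
29^2 = 841 ≡ 37
29^4 ≡ 37^2 = 1369 ≡ 29
29^8 ≡ 29^2 = 841 ≡ 37
29^16 ≡ 37^2 = 1369 ≡ 29
30 = 16 + 8 + 4 + 2, so 29^30 ≡ 29·37·29·37 ≡ 1 (mod 67)
30^2 = 900 ≡ 29
30^4 ≡ 29^2 = 841 ≡ 37
30^8 ≡ 37^2 = 1369 ≡ 29
12 = 8 + 4, so 30^12 ≡ 29·37 ≡ 1 (mod 67)
1·1 = 1 ≡ 1 (mod 67)
1 ≡ 1 (mod 67), so the signature is genuine.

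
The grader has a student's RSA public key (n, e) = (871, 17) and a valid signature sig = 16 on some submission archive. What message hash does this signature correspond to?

Squares mod 871: sig^1≡16, sig^2≡256, sig^4≡211, sig^8≡100, sig^16≡419
17 = 16 + 1, so sig^17 ≡ 419·16 ≡ 607 (mod 871)

607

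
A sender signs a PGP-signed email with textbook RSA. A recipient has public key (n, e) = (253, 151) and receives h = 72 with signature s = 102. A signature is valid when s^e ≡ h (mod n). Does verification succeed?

Squares mod 253: s^1≡102, s^2≡31, s^4≡202, s^8≡71, s^16≡234, s^32≡108, s^64≡26, s^128≡170
151 = 128 + 16 + 4 + 2 + 1, so s^151 ≡ 170·234·202·31·102 ≡ 113 (mod 253)
s^151 mod 253 = 113, but h = 72.

fails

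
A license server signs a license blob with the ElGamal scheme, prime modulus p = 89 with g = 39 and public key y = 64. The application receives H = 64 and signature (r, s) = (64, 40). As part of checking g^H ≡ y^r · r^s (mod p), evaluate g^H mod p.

78

Squares mod 89: 39^1≡39, 39^2≡8, 39^4≡64, 39^8≡2, 39^16≡4, 39^32≡16, 39^64≡78
39^64 ≡ 78 (mod 89)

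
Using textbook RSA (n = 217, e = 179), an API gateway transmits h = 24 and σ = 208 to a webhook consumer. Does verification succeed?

passes

Squares mod 217: σ^1≡208, σ^2≡81, σ^4≡51, σ^8≡214, σ^16≡9, σ^32≡81, σ^64≡51, σ^128≡214
179 = 128 + 32 + 16 + 2 + 1, so σ^179 ≡ 214·81·9·81·208 ≡ 24 (mod 217)
Since 24 equals the digest 24, verification succeeds.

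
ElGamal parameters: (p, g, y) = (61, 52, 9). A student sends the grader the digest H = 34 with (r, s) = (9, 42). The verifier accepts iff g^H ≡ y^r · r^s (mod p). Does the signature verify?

does not verify

Left side g^H mod p:
52^2 = 2704 ≡ 20
52^4 ≡ 20^2 = 400 ≡ 34
52^8 ≡ 34^2 = 1156 ≡ 58
52^16 ≡ 58^2 = 3364 ≡ 9
52^32 ≡ 9^2 = 81 ≡ 20
34 = 32 + 2, so 52^34 ≡ 20·20 ≡ 34 (mod 61)
Right side y^r · r^s mod p:
9^2 = 81 ≡ 20
9^4 ≡ 20^2 = 400 ≡ 34
9^8 ≡ 34^2 = 1156 ≡ 58
9 = 8 + 1, so 9^9 ≡ 58·9 ≡ 34 (mod 61)
9^2 = 81 ≡ 20
9^4 ≡ 20^2 = 400 ≡ 34
9^8 ≡ 34^2 = 1156 ≡ 58
9^16 ≡ 58^2 = 3364 ≡ 9
9^32 ≡ 9^2 = 81 ≡ 20
42 = 32 + 8 + 2, so 9^42 ≡ 20·58·20 ≡ 20 (mod 61)
34·20 = 680 ≡ 9 (mod 61)
34 ≠ 9, so verification fails.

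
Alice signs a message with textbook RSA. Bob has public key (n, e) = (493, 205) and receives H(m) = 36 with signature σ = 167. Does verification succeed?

Squares mod 493: σ^1≡167, σ^2≡281, σ^4≡81, σ^8≡152, σ^16≡426, σ^32≡52, σ^64≡239, σ^128≡426
205 = 128 + 64 + 8 + 4 + 1, so σ^205 ≡ 426·239·152·81·167 ≡ 328 (mod 493)
328 ≠ 36, so verification fails.

fails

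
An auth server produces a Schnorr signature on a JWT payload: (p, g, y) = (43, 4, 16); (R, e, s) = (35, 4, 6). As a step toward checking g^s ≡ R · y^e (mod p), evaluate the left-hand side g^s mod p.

4^2 = 16
4^4 ≡ 16^2 = 256 ≡ 41
6 = 4 + 2, so 4^6 ≡ 41·16 ≡ 11 (mod 43)

11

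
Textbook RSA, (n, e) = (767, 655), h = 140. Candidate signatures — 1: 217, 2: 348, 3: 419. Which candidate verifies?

2

Candidate 1: Squares mod 767: 217^1≡217, 217^2≡302, 217^4≡698, 217^8≡159, 217^16≡737, 217^32≡133, 217^64≡48, 217^128≡3, 217^256≡9, 217^512≡81; 655 = 512 + 128 + 8 + 4 + 2 + 1, so 217^655 ≡ 81·3·159·698·302·217 ≡ 334 (mod 767)
Candidate 2: Squares mod 767: 348^1≡348, 348^2≡685, 348^4≡588, 348^8≡594, 348^16≡16, 348^32≡256, 348^64≡341, 348^128≡464, 348^256≡536, 348^512≡438; 655 = 512 + 128 + 8 + 4 + 2 + 1, so 348^655 ≡ 438·464·594·588·685·348 ≡ 140 (mod 767)
  → matches h = 140
Candidate 3: Squares mod 767: 419^1≡419, 419^2≡685, 419^4≡588, 419^8≡594, 419^16≡16, 419^32≡256, 419^64≡341, 419^128≡464, 419^256≡536, 419^512≡438; 655 = 512 + 128 + 8 + 4 + 2 + 1, so 419^655 ≡ 438·464·594·588·685·419 ≡ 627 (mod 767)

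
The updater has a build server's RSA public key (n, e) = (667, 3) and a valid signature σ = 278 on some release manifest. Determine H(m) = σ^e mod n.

215

Squares mod 667: σ^1≡278, σ^2≡579
3 = 2 + 1, so σ^3 ≡ 579·278 ≡ 215 (mod 667)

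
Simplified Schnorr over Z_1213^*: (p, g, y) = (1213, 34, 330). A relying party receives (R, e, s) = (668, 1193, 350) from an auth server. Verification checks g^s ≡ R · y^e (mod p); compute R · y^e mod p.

902

330^2 = 108900 ≡ 943
330^4 ≡ 943^2 = 889249 ≡ 120
330^8 ≡ 120^2 = 14400 ≡ 1057
330^16 ≡ 1057^2 = 1117249 ≡ 76
330^32 ≡ 76^2 = 5776 ≡ 924
330^64 ≡ 924^2 = 853776 ≡ 1037
330^128 ≡ 1037^2 = 1075369 ≡ 651
330^256 ≡ 651^2 = 423801 ≡ 464
330^512 ≡ 464^2 = 215296 ≡ 595
330^1024 ≡ 595^2 = 354025 ≡ 1042
1193 = 1024 + 128 + 32 + 8 + 1, so 330^1193 ≡ 1042·651·924·1057·330 ≡ 419 (mod 1213)
R · y^e ≡ 668·419 = 279892 ≡ 902 (mod 1213)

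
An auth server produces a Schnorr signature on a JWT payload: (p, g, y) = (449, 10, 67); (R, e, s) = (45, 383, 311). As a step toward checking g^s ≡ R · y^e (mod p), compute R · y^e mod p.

67^2 = 4489 ≡ 448
67^4 ≡ 448^2 = 200704 ≡ 1
67^8 ≡ 1^2 = 1
67^16 ≡ 1^2 = 1
67^32 ≡ 1^2 = 1
67^64 ≡ 1^2 = 1
67^128 ≡ 1^2 = 1
67^256 ≡ 1^2 = 1
383 = 256 + 64 + 32 + 16 + 8 + 4 + 2 + 1, so 67^383 ≡ 1·1·1·1·1·1·448·67 ≡ 382 (mod 449)
R · y^e ≡ 45·382 = 17190 ≡ 128 (mod 449)

128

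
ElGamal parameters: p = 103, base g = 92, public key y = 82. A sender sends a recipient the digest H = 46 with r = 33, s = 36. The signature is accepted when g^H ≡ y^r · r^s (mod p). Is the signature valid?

invalid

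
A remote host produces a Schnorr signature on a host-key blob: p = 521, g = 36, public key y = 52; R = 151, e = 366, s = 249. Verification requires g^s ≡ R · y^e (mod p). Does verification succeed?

g^s mod p:
Squares mod 521: 36^1≡36, 36^2≡254, 36^4≡433, 36^8≡450, 36^16≡352, 36^32≡427, 36^64≡500, 36^128≡441
249 = 128 + 64 + 32 + 16 + 8 + 1, so 36^249 ≡ 441·500·427·352·450·36 ≡ 512 (mod 521)
R · y^e mod p:
Squares mod 521: 52^1≡52, 52^2≡99, 52^4≡423, 52^8≡226, 52^16≡18, 52^32≡324, 52^64≡255, 52^128≡421, 52^256≡101
366 = 256 + 64 + 32 + 8 + 4 + 2, so 52^366 ≡ 101·255·324·226·423·99 ≡ 99 (mod 521)
151·99 = 14949 ≡ 361 (mod 521)
512 ≠ 361; the check fails.

fails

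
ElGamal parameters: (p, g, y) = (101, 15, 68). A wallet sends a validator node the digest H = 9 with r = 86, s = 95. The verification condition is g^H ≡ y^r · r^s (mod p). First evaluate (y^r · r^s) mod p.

55

68^2 = 4624 ≡ 79
68^4 ≡ 79^2 = 6241 ≡ 80
68^8 ≡ 80^2 = 6400 ≡ 37
68^16 ≡ 37^2 = 1369 ≡ 56
68^32 ≡ 56^2 = 3136 ≡ 5
68^64 ≡ 5^2 = 25
86 = 64 + 16 + 4 + 2, so 68^86 ≡ 25·56·80·79 ≡ 97 (mod 101)
86^2 = 7396 ≡ 23
86^4 ≡ 23^2 = 529 ≡ 24
86^8 ≡ 24^2 = 576 ≡ 71
86^16 ≡ 71^2 = 5041 ≡ 92
86^32 ≡ 92^2 = 8464 ≡ 81
86^64 ≡ 81^2 = 6561 ≡ 97
95 = 64 + 16 + 8 + 4 + 2 + 1, so 86^95 ≡ 97·92·71·24·23·86 ≡ 62 (mod 101)
y^r · r^s ≡ 97·62 = 6014 ≡ 55 (mod 101)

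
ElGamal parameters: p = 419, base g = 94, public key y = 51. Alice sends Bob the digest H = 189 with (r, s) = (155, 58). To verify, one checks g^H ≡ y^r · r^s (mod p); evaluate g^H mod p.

33

94^189 mod 419 = 33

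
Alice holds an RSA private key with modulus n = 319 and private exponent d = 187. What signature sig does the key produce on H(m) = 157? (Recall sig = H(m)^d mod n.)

(H(m))^2 ≡ 157^2 = 24649 ≡ 86
(H(m))^4 ≡ 86^2 = 7396 ≡ 59
(H(m))^8 ≡ 59^2 = 3481 ≡ 291
(H(m))^16 ≡ 291^2 = 84681 ≡ 146
(H(m))^32 ≡ 146^2 = 21316 ≡ 262
(H(m))^64 ≡ 262^2 = 68644 ≡ 59
(H(m))^128 ≡ 59^2 = 3481 ≡ 291
187 = 128 + 32 + 16 + 8 + 2 + 1, so (H(m))^187 ≡ 291·262·146·291·86·157 ≡ 75 (mod 319)

75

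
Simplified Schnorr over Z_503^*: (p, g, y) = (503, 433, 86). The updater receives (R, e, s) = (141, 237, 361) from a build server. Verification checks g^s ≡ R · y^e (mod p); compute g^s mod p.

Squares mod 503: 433^1≡433, 433^2≡373, 433^4≡301, 433^8≡61, 433^16≡200, 433^32≡263, 433^64≡258, 433^128≡168, 433^256≡56
361 = 256 + 64 + 32 + 8 + 1, so 433^361 ≡ 56·258·263·61·433 ≡ 388 (mod 503)

388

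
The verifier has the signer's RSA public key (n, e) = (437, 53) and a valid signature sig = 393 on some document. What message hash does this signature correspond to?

98

sig^2 ≡ 393^2 = 154449 ≡ 188
sig^4 ≡ 188^2 = 35344 ≡ 384
sig^8 ≡ 384^2 = 147456 ≡ 187
sig^16 ≡ 187^2 = 34969 ≡ 9
sig^32 ≡ 9^2 = 81
53 = 32 + 16 + 4 + 1, so sig^53 ≡ 81·9·384·393 ≡ 98 (mod 437)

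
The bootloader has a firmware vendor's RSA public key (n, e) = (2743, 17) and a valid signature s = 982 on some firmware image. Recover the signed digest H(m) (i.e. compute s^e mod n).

50

s^2 ≡ 982^2 = 964324 ≡ 1531
s^4 ≡ 1531^2 = 2343961 ≡ 1439
s^8 ≡ 1439^2 = 2070721 ≡ 2499
s^16 ≡ 2499^2 = 6245001 ≡ 1933
17 = 16 + 1, so s^17 ≡ 1933·982 ≡ 50 (mod 2743)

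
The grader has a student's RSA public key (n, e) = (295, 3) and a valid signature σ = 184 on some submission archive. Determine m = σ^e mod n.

284

Squares mod 295: σ^1≡184, σ^2≡226
3 = 2 + 1, so σ^3 ≡ 226·184 ≡ 284 (mod 295)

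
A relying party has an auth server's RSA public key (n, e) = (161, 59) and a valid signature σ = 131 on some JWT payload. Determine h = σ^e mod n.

101

Squares mod 161: σ^1≡131, σ^2≡95, σ^4≡9, σ^8≡81, σ^16≡121, σ^32≡151
59 = 32 + 16 + 8 + 2 + 1, so σ^59 ≡ 151·121·81·95·131 ≡ 101 (mod 161)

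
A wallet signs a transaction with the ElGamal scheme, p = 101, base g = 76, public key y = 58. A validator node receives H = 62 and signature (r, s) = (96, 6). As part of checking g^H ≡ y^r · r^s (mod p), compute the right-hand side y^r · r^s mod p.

58^96 mod 101 = 68
96^6 mod 101 = 71
y^r · r^s ≡ 68·71 = 4828 ≡ 81 (mod 101)

81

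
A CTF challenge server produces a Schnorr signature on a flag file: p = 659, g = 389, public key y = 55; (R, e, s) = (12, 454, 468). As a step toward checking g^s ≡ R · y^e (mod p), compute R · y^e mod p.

144

55^454 mod 659 = 12
R · y^e ≡ 12·12 = 144 ≡ 144 (mod 659)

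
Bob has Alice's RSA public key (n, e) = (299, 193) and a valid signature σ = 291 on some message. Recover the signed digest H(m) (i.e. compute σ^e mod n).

σ^2 ≡ 291^2 = 84681 ≡ 64
σ^4 ≡ 64^2 = 4096 ≡ 209
σ^8 ≡ 209^2 = 43681 ≡ 27
σ^16 ≡ 27^2 = 729 ≡ 131
σ^32 ≡ 131^2 = 17161 ≡ 118
σ^64 ≡ 118^2 = 13924 ≡ 170
σ^128 ≡ 170^2 = 28900 ≡ 196
193 = 128 + 64 + 1, so σ^193 ≡ 196·170·291 ≡ 148 (mod 299)

148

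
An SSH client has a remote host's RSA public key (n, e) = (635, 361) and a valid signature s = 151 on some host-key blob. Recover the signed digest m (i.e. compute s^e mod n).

151

Squares mod 635: s^1≡151, s^2≡576, s^4≡306, s^8≡291, s^16≡226, s^32≡276, s^64≡611, s^128≡576, s^256≡306
361 = 256 + 64 + 32 + 8 + 1, so s^361 ≡ 306·611·276·291·151 ≡ 151 (mod 635)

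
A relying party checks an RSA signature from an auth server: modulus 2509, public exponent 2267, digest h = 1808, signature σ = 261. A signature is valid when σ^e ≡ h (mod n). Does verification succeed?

σ^2 ≡ 261^2 = 68121 ≡ 378
σ^4 ≡ 378^2 = 142884 ≡ 2380
σ^8 ≡ 2380^2 = 5664400 ≡ 1587
σ^16 ≡ 1587^2 = 2518569 ≡ 2042
σ^32 ≡ 2042^2 = 4169764 ≡ 2315
σ^64 ≡ 2315^2 = 5359225 ≡ 1
σ^128 ≡ 1^2 = 1
σ^256 ≡ 1^2 = 1
σ^512 ≡ 1^2 = 1
σ^1024 ≡ 1^2 = 1
σ^2048 ≡ 1^2 = 1
2267 = 2048 + 128 + 64 + 16 + 8 + 2 + 1, so σ^2267 ≡ 1·1·1·2042·1587·378·261 ≡ 1808 (mod 2509)
1808 = h, so the signature checks out.

passes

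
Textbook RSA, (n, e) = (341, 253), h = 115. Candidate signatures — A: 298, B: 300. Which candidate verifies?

B

Candidate A: 298^2 = 88804 ≡ 144; 298^4 ≡ 144^2 = 20736 ≡ 276; 298^8 ≡ 276^2 = 76176 ≡ 133; 298^16 ≡ 133^2 = 17689 ≡ 298; 298^32 ≡ 298^2 = 88804 ≡ 144; 298^64 ≡ 144^2 = 20736 ≡ 276; 298^128 ≡ 276^2 = 76176 ≡ 133; 253 = 128 + 64 + 32 + 16 + 8 + 4 + 1, so 298^253 ≡ 133·276·144·298·133·276·298 ≡ 45 (mod 341)
Candidate B: 300^2 = 90000 ≡ 317; 300^4 ≡ 317^2 = 100489 ≡ 235; 300^8 ≡ 235^2 = 55225 ≡ 324; 300^16 ≡ 324^2 = 104976 ≡ 289; 300^32 ≡ 289^2 = 83521 ≡ 317; 300^64 ≡ 317^2 = 100489 ≡ 235; 300^128 ≡ 235^2 = 55225 ≡ 324; 253 = 128 + 64 + 32 + 16 + 8 + 4 + 1, so 300^253 ≡ 324·235·317·289·324·235·300 ≡ 115 (mod 341)
  → matches h = 115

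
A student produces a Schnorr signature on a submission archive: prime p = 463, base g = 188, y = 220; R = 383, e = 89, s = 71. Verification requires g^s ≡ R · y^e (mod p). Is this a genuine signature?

g^s mod p:
188^2 = 35344 ≡ 156
188^4 ≡ 156^2 = 24336 ≡ 260
188^8 ≡ 260^2 = 67600 ≡ 2
188^16 ≡ 2^2 = 4
188^32 ≡ 4^2 = 16
188^64 ≡ 16^2 = 256
71 = 64 + 4 + 2 + 1, so 188^71 ≡ 256·260·156·188 ≡ 249 (mod 463)
R · y^e mod p:
220^2 = 48400 ≡ 248
220^4 ≡ 248^2 = 61504 ≡ 388
220^8 ≡ 388^2 = 150544 ≡ 69
220^16 ≡ 69^2 = 4761 ≡ 131
220^32 ≡ 131^2 = 17161 ≡ 30
220^64 ≡ 30^2 = 900 ≡ 437
89 = 64 + 16 + 8 + 1, so 220^89 ≡ 437·131·69·220 ≡ 130 (mod 463)
383·130 = 49790 ≡ 249 (mod 463)
249 ≡ 249 (mod 463); signature holds.

genuine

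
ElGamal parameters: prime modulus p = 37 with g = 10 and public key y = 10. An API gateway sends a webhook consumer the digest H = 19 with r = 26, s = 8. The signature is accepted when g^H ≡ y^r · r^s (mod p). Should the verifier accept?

Left side g^H mod p:
10^19 mod 37 = 10
Right side y^r · r^s mod p:
10^26 mod 37 = 26
26^8 mod 37 = 10
26·10 = 260 ≡ 1 (mod 37)
10 ≠ 1, so verification fails.

reject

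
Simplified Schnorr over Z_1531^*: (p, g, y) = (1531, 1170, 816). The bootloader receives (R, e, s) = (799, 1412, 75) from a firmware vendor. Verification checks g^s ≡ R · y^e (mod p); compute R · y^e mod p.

Squares mod 1531: 816^1≡816, 816^2≡1402, 816^4≡1331, 816^8≡194, 816^16≡892, 816^32≡1075, 816^64≡1251, 816^128≡319, 816^256≡715, 816^512≡1402, 816^1024≡1331
1412 = 1024 + 256 + 128 + 4, so 816^1412 ≡ 1331·715·319·1331 ≡ 1059 (mod 1531)
R · y^e ≡ 799·1059 = 846141 ≡ 1029 (mod 1531)

1029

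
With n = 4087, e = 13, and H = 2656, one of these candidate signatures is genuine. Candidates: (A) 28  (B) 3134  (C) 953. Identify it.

B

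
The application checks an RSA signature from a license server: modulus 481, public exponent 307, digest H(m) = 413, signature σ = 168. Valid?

Squares mod 481: σ^1≡168, σ^2≡326, σ^4≡456, σ^8≡144, σ^16≡53, σ^32≡404, σ^64≡157, σ^128≡118, σ^256≡456
307 = 256 + 32 + 16 + 2 + 1, so σ^307 ≡ 456·404·53·326·168 ≡ 350 (mod 481)
The recovered value 350 does not match the digest 413.

no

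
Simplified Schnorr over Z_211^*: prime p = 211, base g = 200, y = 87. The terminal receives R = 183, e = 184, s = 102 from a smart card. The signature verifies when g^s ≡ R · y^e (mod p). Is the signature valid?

valid

g^s mod p:
200^102 mod 211 = 13
R · y^e mod p:
87^184 mod 211 = 203
183·203 = 37149 ≡ 13 (mod 211)
13 ≡ 13 (mod 211); signature holds.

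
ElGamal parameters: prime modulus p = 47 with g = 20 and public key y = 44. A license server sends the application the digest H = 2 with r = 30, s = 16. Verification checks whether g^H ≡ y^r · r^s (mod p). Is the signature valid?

valid

Left side g^H mod p:
20^2 mod 47 = 24
Right side y^r · r^s mod p:
44^30 mod 47 = 25
30^16 mod 47 = 16
25·16 = 400 ≡ 24 (mod 47)
24 ≡ 24 (mod 47), so the signature is genuine.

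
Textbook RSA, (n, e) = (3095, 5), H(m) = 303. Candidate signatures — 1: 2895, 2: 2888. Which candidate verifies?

2

Candidate 1: 2895^2 = 8381025 ≡ 2860; 2895^4 ≡ 2860^2 = 8179600 ≡ 2610; 5 = 4 + 1, so 2895^5 ≡ 2610·2895 ≡ 1055 (mod 3095)
Candidate 2: 2888^2 = 8340544 ≡ 2614; 2888^4 ≡ 2614^2 = 6832996 ≡ 2331; 5 = 4 + 1, so 2888^5 ≡ 2331·2888 ≡ 303 (mod 3095)
  → matches H(m) = 303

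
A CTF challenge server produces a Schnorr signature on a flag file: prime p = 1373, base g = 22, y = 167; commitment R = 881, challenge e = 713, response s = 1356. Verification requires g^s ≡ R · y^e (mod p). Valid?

g^s mod p:
Squares mod 1373: 22^1≡22, 22^2≡484, 22^4≡846, 22^8≡383, 22^16≡1151, 22^32≡1229, 22^64≡141, 22^128≡659, 22^256≡413, 22^512≡317, 22^1024≡260
1356 = 1024 + 256 + 64 + 8 + 4, so 22^1356 ≡ 260·413·141·383·846 ≡ 402 (mod 1373)
R · y^e mod p:
Squares mod 1373: 167^1≡167, 167^2≡429, 167^4≡59, 167^8≡735, 167^16≡636, 167^32≡834, 167^64≡818, 167^128≡473, 167^256≡1303, 167^512≡781
713 = 512 + 128 + 64 + 8 + 1, so 167^713 ≡ 781·473·818·735·167 ≡ 1188 (mod 1373)
881·1188 = 1046628 ≡ 402 (mod 1373)
402 ≡ 402 (mod 1373); signature holds.

yes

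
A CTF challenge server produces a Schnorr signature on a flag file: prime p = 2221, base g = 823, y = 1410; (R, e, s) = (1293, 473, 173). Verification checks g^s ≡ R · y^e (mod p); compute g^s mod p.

1837

823^2 = 677329 ≡ 2145
823^4 ≡ 2145^2 = 4601025 ≡ 1334
823^8 ≡ 1334^2 = 1779556 ≡ 535
823^16 ≡ 535^2 = 286225 ≡ 1937
823^32 ≡ 1937^2 = 3751969 ≡ 700
823^64 ≡ 700^2 = 490000 ≡ 1380
823^128 ≡ 1380^2 = 1904400 ≡ 1003
173 = 128 + 32 + 8 + 4 + 1, so 823^173 ≡ 1003·700·535·1334·823 ≡ 1837 (mod 2221)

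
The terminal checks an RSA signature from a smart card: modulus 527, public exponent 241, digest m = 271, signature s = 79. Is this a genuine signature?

Squares mod 527: s^1≡79, s^2≡444, s^4≡38, s^8≡390, s^16≡324, s^32≡103, s^64≡69, s^128≡18
241 = 128 + 64 + 32 + 16 + 1, so s^241 ≡ 18·69·103·324·79 ≡ 79 (mod 527)
The recovered value 79 does not match the digest 271.

forged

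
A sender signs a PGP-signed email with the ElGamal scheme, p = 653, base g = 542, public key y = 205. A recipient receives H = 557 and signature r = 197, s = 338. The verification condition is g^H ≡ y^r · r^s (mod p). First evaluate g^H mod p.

442

542^2 = 293764 ≡ 567
542^4 ≡ 567^2 = 321489 ≡ 213
542^8 ≡ 213^2 = 45369 ≡ 312
542^16 ≡ 312^2 = 97344 ≡ 47
542^32 ≡ 47^2 = 2209 ≡ 250
542^64 ≡ 250^2 = 62500 ≡ 465
542^128 ≡ 465^2 = 216225 ≡ 82
542^256 ≡ 82^2 = 6724 ≡ 194
542^512 ≡ 194^2 = 37636 ≡ 415
557 = 512 + 32 + 8 + 4 + 1, so 542^557 ≡ 415·250·312·213·542 ≡ 442 (mod 653)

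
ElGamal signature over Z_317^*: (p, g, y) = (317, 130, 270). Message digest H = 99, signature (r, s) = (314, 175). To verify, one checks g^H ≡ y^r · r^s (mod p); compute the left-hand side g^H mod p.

215

Squares mod 317: 130^1≡130, 130^2≡99, 130^4≡291, 130^8≡42, 130^16≡179, 130^32≡24, 130^64≡259
99 = 64 + 32 + 2 + 1, so 130^99 ≡ 259·24·99·130 ≡ 215 (mod 317)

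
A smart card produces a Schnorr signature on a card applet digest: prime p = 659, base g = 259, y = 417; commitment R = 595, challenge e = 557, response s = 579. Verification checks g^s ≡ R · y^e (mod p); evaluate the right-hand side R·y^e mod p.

Squares mod 659: 417^1≡417, 417^2≡572, 417^4≡320, 417^8≡255, 417^16≡443, 417^32≡526, 417^64≡555, 417^128≡272, 417^256≡176, 417^512≡3
557 = 512 + 32 + 8 + 4 + 1, so 417^557 ≡ 3·526·255·320·417 ≡ 295 (mod 659)
R · y^e ≡ 595·295 = 175525 ≡ 231 (mod 659)

231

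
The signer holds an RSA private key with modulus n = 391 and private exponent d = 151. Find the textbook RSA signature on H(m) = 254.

(H(m))^2 ≡ 254^2 = 64516 ≡ 1
(H(m))^4 ≡ 1^2 = 1
(H(m))^8 ≡ 1^2 = 1
(H(m))^16 ≡ 1^2 = 1
(H(m))^32 ≡ 1^2 = 1
(H(m))^64 ≡ 1^2 = 1
(H(m))^128 ≡ 1^2 = 1
151 = 128 + 16 + 4 + 2 + 1, so (H(m))^151 ≡ 1·1·1·1·254 ≡ 254 (mod 391)

254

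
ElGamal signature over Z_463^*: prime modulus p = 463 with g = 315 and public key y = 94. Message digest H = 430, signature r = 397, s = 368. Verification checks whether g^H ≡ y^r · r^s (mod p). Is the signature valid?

invalid

Left side g^H mod p:
315^2 = 99225 ≡ 143
315^4 ≡ 143^2 = 20449 ≡ 77
315^8 ≡ 77^2 = 5929 ≡ 373
315^16 ≡ 373^2 = 139129 ≡ 229
315^32 ≡ 229^2 = 52441 ≡ 122
315^64 ≡ 122^2 = 14884 ≡ 68
315^128 ≡ 68^2 = 4624 ≡ 457
315^256 ≡ 457^2 = 208849 ≡ 36
430 = 256 + 128 + 32 + 8 + 4 + 2, so 315^430 ≡ 36·457·122·373·77·143 ≡ 315 (mod 463)
Right side y^r · r^s mod p:
94^2 = 8836 ≡ 39
94^4 ≡ 39^2 = 1521 ≡ 132
94^8 ≡ 132^2 = 17424 ≡ 293
94^16 ≡ 293^2 = 85849 ≡ 194
94^32 ≡ 194^2 = 37636 ≡ 133
94^64 ≡ 133^2 = 17689 ≡ 95
94^128 ≡ 95^2 = 9025 ≡ 228
94^256 ≡ 228^2 = 51984 ≡ 128
397 = 256 + 128 + 8 + 4 + 1, so 94^397 ≡ 128·228·293·132·94 ≡ 94 (mod 463)
397^2 = 157609 ≡ 189
397^4 ≡ 189^2 = 35721 ≡ 70
397^8 ≡ 70^2 = 4900 ≡ 270
397^16 ≡ 270^2 = 72900 ≡ 209
397^32 ≡ 209^2 = 43681 ≡ 159
397^64 ≡ 159^2 = 25281 ≡ 279
397^128 ≡ 279^2 = 77841 ≡ 57
397^256 ≡ 57^2 = 3249 ≡ 8
368 = 256 + 64 + 32 + 16, so 397^368 ≡ 8·279·159·209 ≡ 381 (mod 463)
94·381 = 35814 ≡ 163 (mod 463)
315 ≠ 163, so verification fails.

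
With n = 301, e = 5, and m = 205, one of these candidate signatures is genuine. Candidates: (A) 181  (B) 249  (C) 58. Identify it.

Candidate A: Squares mod 301: 181^1≡181, 181^2≡253, 181^4≡197; 5 = 4 + 1, so 181^5 ≡ 197·181 ≡ 139 (mod 301)
Candidate B: Squares mod 301: 249^1≡249, 249^2≡296, 249^4≡25; 5 = 4 + 1, so 249^5 ≡ 25·249 ≡ 205 (mod 301)
  → matches m = 205
Candidate C: Squares mod 301: 58^1≡58, 58^2≡53, 58^4≡100; 5 = 4 + 1, so 58^5 ≡ 100·58 ≡ 81 (mod 301)

B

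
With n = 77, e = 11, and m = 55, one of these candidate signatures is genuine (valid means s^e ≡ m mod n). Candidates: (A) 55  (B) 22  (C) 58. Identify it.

Candidate A: Squares mod 77: 55^1≡55, 55^2≡22, 55^4≡22, 55^8≡22; 11 = 8 + 2 + 1, so 55^11 ≡ 22·22·55 ≡ 55 (mod 77)
  → matches m = 55
Candidate B: Squares mod 77: 22^1≡22, 22^2≡22, 22^4≡22, 22^8≡22; 11 = 8 + 2 + 1, so 22^11 ≡ 22·22·22 ≡ 22 (mod 77)
Candidate C: Squares mod 77: 58^1≡58, 58^2≡53, 58^4≡37, 58^8≡60; 11 = 8 + 2 + 1, so 58^11 ≡ 60·53·58 ≡ 25 (mod 77)

A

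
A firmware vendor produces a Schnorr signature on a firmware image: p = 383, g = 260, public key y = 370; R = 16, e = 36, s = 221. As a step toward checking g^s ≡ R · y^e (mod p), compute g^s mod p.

260^2 = 67600 ≡ 192
260^4 ≡ 192^2 = 36864 ≡ 96
260^8 ≡ 96^2 = 9216 ≡ 24
260^16 ≡ 24^2 = 576 ≡ 193
260^32 ≡ 193^2 = 37249 ≡ 98
260^64 ≡ 98^2 = 9604 ≡ 29
260^128 ≡ 29^2 = 841 ≡ 75
221 = 128 + 64 + 16 + 8 + 4 + 1, so 260^221 ≡ 75·29·193·24·96·260 ≡ 196 (mod 383)

196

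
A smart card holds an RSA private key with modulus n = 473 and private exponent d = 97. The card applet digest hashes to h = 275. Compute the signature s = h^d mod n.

99

Squares mod 473: h^1≡275, h^2≡418, h^4≡187, h^8≡440, h^16≡143, h^32≡110, h^64≡275
97 = 64 + 32 + 1, so h^97 ≡ 275·110·275 ≡ 99 (mod 473)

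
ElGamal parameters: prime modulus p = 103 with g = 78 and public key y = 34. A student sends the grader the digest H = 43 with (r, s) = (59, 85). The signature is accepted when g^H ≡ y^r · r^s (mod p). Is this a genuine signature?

forged

Left side g^H mod p:
Squares mod 103: 78^1≡78, 78^2≡7, 78^4≡49, 78^8≡32, 78^16≡97, 78^32≡36
43 = 32 + 8 + 2 + 1, so 78^43 ≡ 36·32·7·78 ≡ 74 (mod 103)
Right side y^r · r^s mod p:
Squares mod 103: 34^1≡34, 34^2≡23, 34^4≡14, 34^8≡93, 34^16≡100, 34^32≡9
59 = 32 + 16 + 8 + 2 + 1, so 34^59 ≡ 9·100·93·23·34 ≡ 93 (mod 103)
Squares mod 103: 59^1≡59, 59^2≡82, 59^4≡29, 59^8≡17, 59^16≡83, 59^32≡91, 59^64≡41
85 = 64 + 16 + 4 + 1, so 59^85 ≡ 41·83·29·59 ≡ 46 (mod 103)
93·46 = 4278 ≡ 55 (mod 103)
74 ≠ 55, so verification fails.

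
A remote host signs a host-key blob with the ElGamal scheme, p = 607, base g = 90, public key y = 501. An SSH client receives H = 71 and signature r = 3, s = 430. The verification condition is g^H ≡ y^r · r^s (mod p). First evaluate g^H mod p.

90^2 = 8100 ≡ 209
90^4 ≡ 209^2 = 43681 ≡ 584
90^8 ≡ 584^2 = 341056 ≡ 529
90^16 ≡ 529^2 = 279841 ≡ 14
90^32 ≡ 14^2 = 196
90^64 ≡ 196^2 = 38416 ≡ 175
71 = 64 + 4 + 2 + 1, so 90^71 ≡ 175·584·209·90 ≡ 253 (mod 607)

253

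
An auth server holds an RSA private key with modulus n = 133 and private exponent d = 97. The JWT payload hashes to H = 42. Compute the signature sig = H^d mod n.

Squares mod 133: H^1≡42, H^2≡35, H^4≡28, H^8≡119, H^16≡63, H^32≡112, H^64≡42
97 = 64 + 32 + 1, so H^97 ≡ 42·112·42 ≡ 63 (mod 133)

63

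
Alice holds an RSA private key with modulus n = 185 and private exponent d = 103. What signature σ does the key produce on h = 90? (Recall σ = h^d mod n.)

Squares mod 185: h^1≡90, h^2≡145, h^4≡120, h^8≡155, h^16≡160, h^32≡70, h^64≡90
103 = 64 + 32 + 4 + 2 + 1, so h^103 ≡ 90·70·120·145·90 ≡ 120 (mod 185)

120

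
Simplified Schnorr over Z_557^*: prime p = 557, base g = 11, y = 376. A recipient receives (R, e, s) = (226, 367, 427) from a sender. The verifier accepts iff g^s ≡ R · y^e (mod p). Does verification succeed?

fails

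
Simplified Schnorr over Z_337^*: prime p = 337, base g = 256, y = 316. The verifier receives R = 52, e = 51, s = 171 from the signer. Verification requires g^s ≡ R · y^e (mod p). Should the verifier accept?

reject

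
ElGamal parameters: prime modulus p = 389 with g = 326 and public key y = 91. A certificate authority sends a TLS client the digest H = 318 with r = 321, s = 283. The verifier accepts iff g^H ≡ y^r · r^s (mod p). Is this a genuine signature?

Left side g^H mod p:
Squares mod 389: 326^1≡326, 326^2≡79, 326^4≡17, 326^8≡289, 326^16≡275, 326^32≡159, 326^64≡385, 326^128≡16, 326^256≡256
318 = 256 + 32 + 16 + 8 + 4 + 2, so 326^318 ≡ 256·159·275·289·17·79 ≡ 184 (mod 389)
Right side y^r · r^s mod p:
Squares mod 389: 91^1≡91, 91^2≡112, 91^4≡96, 91^8≡269, 91^16≡7, 91^32≡49, 91^64≡67, 91^128≡210, 91^256≡143
321 = 256 + 64 + 1, so 91^321 ≡ 143·67·91 ≡ 122 (mod 389)
Squares mod 389: 321^1≡321, 321^2≡345, 321^4≡380, 321^8≡81, 321^16≡337, 321^32≡370, 321^64≡361, 321^128≡6, 321^256≡36
283 = 256 + 16 + 8 + 2 + 1, so 321^283 ≡ 36·337·81·345·321 ≡ 365 (mod 389)
122·365 = 44530 ≡ 184 (mod 389)
184 ≡ 184 (mod 389), so the signature is genuine.

genuine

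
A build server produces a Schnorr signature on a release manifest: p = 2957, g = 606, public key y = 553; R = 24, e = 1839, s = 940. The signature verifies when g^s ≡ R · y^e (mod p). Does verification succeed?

passes

g^s mod p:
606^940 mod 2957 = 538
R · y^e mod p:
553^1839 mod 2957 = 2733
24·2733 = 65592 ≡ 538 (mod 2957)
538 ≡ 538 (mod 2957); signature holds.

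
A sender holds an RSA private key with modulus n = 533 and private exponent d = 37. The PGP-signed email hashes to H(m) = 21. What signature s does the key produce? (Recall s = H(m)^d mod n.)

8

(H(m))^2 ≡ 21^2 = 441
(H(m))^4 ≡ 441^2 = 194481 ≡ 469
(H(m))^8 ≡ 469^2 = 219961 ≡ 365
(H(m))^16 ≡ 365^2 = 133225 ≡ 508
(H(m))^32 ≡ 508^2 = 258064 ≡ 92
37 = 32 + 4 + 1, so (H(m))^37 ≡ 92·469·21 ≡ 8 (mod 533)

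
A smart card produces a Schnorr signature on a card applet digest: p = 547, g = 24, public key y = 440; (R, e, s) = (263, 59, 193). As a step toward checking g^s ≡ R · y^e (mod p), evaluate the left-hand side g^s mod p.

396

24^2 = 576 ≡ 29
24^4 ≡ 29^2 = 841 ≡ 294
24^8 ≡ 294^2 = 86436 ≡ 10
24^16 ≡ 10^2 = 100
24^32 ≡ 100^2 = 10000 ≡ 154
24^64 ≡ 154^2 = 23716 ≡ 195
24^128 ≡ 195^2 = 38025 ≡ 282
193 = 128 + 64 + 1, so 24^193 ≡ 282·195·24 ≡ 396 (mod 547)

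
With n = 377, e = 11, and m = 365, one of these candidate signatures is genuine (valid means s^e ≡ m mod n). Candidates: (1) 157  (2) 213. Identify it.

1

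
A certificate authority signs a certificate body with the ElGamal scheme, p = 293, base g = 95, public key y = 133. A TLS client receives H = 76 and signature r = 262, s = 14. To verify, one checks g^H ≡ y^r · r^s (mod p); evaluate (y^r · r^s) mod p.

57

133^262 mod 293 = 46
262^14 mod 293 = 135
y^r · r^s ≡ 46·135 = 6210 ≡ 57 (mod 293)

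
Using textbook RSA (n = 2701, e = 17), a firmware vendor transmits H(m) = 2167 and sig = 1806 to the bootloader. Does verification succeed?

passes

Squares mod 2701: sig^1≡1806, sig^2≡1529, sig^4≡1476, sig^8≡1570, sig^16≡1588
17 = 16 + 1, so sig^17 ≡ 1588·1806 ≡ 2167 (mod 2701)
Since 2167 equals the digest 2167, verification succeeds.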